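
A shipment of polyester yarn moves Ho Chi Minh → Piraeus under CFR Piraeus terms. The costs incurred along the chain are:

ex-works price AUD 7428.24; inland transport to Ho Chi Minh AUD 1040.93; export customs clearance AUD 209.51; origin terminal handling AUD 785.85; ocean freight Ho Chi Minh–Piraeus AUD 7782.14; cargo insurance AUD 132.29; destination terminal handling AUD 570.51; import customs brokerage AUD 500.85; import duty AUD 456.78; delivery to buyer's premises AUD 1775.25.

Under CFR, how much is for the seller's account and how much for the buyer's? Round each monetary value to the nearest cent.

Seller: AUD 17246.67; buyer: AUD 3435.68

CFR: the seller pays costs through ocean freight to the destination port, but not insurance.
Seller's account: goods 7428.24 + inland to port 1040.93 + export clearance 209.51 + origin terminal 785.85 + freight 7782.14 = 17246.67
Buyer's account: insurance 132.29 + destination terminal 570.51 + brokerage 500.85 + duty 456.78 + delivery 1775.25 = 3435.68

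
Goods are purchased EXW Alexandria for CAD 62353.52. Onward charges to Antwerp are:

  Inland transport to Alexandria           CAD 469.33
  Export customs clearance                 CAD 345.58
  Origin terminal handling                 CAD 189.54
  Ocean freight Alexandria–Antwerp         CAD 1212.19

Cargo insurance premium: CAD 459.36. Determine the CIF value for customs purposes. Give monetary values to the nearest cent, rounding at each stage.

CIF value: CAD 65029.52

CIF = EXW price + pre-shipment costs + freight + insurance
CIF = 62353.52 + 469.33 + 345.58 + 189.54 + 1212.19 + 459.36 = 65029.52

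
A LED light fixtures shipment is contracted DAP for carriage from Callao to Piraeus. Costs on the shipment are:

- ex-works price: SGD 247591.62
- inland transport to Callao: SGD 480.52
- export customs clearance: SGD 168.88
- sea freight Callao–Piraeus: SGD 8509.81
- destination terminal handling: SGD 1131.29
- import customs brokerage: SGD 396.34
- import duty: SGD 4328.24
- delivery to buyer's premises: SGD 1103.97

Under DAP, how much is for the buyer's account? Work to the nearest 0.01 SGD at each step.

DAP: the seller bears all costs to the named destination except import duty and clearance.
Seller's account: goods 247591.62 + inland to port 480.52 + export clearance 168.88 + freight 8509.81 + destination terminal 1131.29 + delivery 1103.97 = 258986.09
Buyer's account: brokerage 396.34 + duty 4328.24 = 4724.58

Buyer's account: SGD 4724.58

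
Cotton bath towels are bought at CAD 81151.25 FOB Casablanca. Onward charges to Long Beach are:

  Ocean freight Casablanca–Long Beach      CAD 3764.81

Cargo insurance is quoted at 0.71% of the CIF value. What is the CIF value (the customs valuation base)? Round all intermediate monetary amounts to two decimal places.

CIF value: CAD 85523.28

Let C be the CIF value. C = FOB price + freight + 0.71% × C
C − 0.71% × C = 81151.25 + 3764.81
0.9929 × C = 84916.06
C = 84916.06 / 0.9929 = 85523.28
Insurance premium = 0.71% × 85523.28 = 607.22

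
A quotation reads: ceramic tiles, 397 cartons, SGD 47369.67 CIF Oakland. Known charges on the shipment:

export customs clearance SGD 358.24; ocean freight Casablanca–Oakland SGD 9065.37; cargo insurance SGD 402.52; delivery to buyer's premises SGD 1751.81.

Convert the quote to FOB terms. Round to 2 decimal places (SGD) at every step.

Not relevant to the conversion: export clearance — on the seller under both CIF and FOB; already in the CIF price and stays in the FOB price. delivery — on the buyer under both terms; not part of either seller's price.
From CIF to FOB, the seller no longer bears: freight, insurance.
FOB price = 47369.67 − 9065.37 − 402.52 = 37901.78

FOB price: SGD 37901.78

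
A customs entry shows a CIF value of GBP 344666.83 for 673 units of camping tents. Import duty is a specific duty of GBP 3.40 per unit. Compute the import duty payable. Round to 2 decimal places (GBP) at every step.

Import duty: GBP 2288.20

Import duty = 673 × 3.40 = 2288.20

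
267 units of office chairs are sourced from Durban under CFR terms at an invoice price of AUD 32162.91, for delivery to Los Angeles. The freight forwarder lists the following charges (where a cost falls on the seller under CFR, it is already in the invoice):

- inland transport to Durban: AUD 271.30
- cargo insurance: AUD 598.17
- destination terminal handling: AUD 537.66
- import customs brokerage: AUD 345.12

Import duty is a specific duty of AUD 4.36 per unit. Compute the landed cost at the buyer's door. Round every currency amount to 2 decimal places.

CFR: the seller pays costs through ocean freight to the destination port, but not insurance.
Already in the invoice (seller's account under CFR): inland to port — exclude.
CIF value = CFR price + insurance = 32162.91 + 598.17 = 32761.08
Import duty = 267 × 4.36 = 1164.12
Buyer bears: insurance 598.17 + destination terminal 537.66 + brokerage 345.12 + duty 1164.12 = 2645.07
Landed cost = invoice 32162.91 + 2645.07 = 34807.98

Total landed cost: AUD 34807.98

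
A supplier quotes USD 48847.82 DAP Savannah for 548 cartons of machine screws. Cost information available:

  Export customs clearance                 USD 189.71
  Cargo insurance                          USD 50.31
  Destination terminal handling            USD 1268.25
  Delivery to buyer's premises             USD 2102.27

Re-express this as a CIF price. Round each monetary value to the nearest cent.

CIF price: USD 45477.30

Not relevant to the conversion: insurance, export clearance — on the seller under both DAP and CIF; already in the DAP price and stays in the CIF price.
From DAP to CIF, the seller no longer bears: destination terminal, delivery.
CIF price = 48847.82 − 1268.25 − 2102.27 = 45477.30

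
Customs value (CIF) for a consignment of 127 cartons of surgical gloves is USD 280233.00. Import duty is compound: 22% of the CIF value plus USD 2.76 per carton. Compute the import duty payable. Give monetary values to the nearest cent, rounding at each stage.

Import duty: USD 62001.78

Ad valorem component: 280233.00 × 22% = 61651.26
Specific component: 127 × 2.76 = 350.52
Import duty = 61651.26 + 350.52 = 62001.78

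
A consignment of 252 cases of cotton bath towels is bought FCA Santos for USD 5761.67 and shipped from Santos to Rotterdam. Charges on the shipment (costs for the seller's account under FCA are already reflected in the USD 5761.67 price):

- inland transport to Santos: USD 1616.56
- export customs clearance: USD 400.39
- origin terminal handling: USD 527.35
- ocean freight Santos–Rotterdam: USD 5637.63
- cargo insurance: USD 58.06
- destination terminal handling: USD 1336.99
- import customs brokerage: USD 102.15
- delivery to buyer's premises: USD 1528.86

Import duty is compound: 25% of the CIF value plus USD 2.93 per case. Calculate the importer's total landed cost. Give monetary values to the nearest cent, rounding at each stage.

Total landed cost: USD 18687.25

FCA: the seller delivers export-cleared goods to the carrier; the buyer bears costs from that point.
Already in the invoice (seller's account under FCA): inland to port, export clearance — exclude.
CIF value = FCA price + origin terminal + freight + insurance = 5761.67 + 527.35 + 5637.63 + 58.06 = 11984.71
Ad valorem component: 11984.71 × 25% = 2996.18
Specific component: 252 × 2.93 = 738.36
Import duty = 2996.18 + 738.36 = 3734.54
Buyer bears: origin terminal 527.35 + freight 5637.63 + insurance 58.06 + destination terminal 1336.99 + brokerage 102.15 + delivery 1528.86 + duty 3734.54 = 12925.58
Landed cost = invoice 5761.67 + 12925.58 = 18687.25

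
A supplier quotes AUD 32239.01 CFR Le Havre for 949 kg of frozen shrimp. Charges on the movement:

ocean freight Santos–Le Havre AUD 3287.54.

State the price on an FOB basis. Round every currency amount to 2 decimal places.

From CFR to FOB, the seller no longer bears: freight.
FOB price = 32239.01 − 3287.54 = 28951.47

FOB price: AUD 28951.47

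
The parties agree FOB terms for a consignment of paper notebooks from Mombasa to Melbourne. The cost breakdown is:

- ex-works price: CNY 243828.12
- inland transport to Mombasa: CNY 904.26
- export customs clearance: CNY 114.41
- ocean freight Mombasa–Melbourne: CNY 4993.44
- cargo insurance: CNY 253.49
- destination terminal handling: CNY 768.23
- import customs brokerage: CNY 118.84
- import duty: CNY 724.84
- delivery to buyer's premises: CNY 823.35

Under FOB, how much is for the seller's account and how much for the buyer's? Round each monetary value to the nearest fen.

Seller: CNY 244846.79; buyer: CNY 7682.19

FOB: the seller bears costs until goods are on board at the origin port; the buyer bears freight, insurance and all costs thereafter.
Seller's account: goods 243828.12 + inland to port 904.26 + export clearance 114.41 = 244846.79
Buyer's account: freight 4993.44 + insurance 253.49 + destination terminal 768.23 + brokerage 118.84 + duty 724.84 + delivery 823.35 = 7682.19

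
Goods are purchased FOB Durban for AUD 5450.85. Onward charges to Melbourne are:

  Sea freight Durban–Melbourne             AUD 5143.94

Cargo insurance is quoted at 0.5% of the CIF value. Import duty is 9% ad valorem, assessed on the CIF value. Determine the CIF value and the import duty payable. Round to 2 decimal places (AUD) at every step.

CIF value: AUD 10648.03; import duty: AUD 958.32

Let C be the CIF value. C = FOB price + freight + 0.5% × C
C − 0.5% × C = 5450.85 + 5143.94
0.995 × C = 10594.79
C = 10594.79 / 0.995 = 10648.03
Insurance premium = 0.5% × 10648.03 = 53.24
Import duty = 10648.03 × 9% = 958.32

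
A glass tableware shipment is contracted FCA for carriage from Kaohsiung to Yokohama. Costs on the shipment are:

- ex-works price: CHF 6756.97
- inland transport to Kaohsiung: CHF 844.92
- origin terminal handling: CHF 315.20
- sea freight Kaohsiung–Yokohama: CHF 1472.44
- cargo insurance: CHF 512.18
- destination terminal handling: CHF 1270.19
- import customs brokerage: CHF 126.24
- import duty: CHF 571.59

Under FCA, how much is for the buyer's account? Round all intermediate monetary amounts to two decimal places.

Buyer's account: CHF 4267.84

FCA: the seller delivers export-cleared goods to the carrier; the buyer bears costs from that point.
Seller's account: goods 6756.97 + inland to port 844.92 = 7601.89
Buyer's account: origin terminal 315.20 + freight 1472.44 + insurance 512.18 + destination terminal 1270.19 + brokerage 126.24 + duty 571.59 = 4267.84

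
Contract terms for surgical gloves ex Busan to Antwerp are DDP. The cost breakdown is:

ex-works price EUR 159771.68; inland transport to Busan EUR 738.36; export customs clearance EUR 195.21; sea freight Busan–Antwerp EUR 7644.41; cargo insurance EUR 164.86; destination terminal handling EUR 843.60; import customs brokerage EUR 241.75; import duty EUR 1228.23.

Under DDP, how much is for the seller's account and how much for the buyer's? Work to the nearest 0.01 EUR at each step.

Seller: EUR 170828.10; buyer: EUR 0.00

DDP: the seller bears all costs including import duty.
Seller's account: goods 159771.68 + inland to port 738.36 + export clearance 195.21 + freight 7644.41 + insurance 164.86 + destination terminal 843.60 + brokerage 241.75 + duty 1228.23 = 170828.10
Buyer's account: 0.00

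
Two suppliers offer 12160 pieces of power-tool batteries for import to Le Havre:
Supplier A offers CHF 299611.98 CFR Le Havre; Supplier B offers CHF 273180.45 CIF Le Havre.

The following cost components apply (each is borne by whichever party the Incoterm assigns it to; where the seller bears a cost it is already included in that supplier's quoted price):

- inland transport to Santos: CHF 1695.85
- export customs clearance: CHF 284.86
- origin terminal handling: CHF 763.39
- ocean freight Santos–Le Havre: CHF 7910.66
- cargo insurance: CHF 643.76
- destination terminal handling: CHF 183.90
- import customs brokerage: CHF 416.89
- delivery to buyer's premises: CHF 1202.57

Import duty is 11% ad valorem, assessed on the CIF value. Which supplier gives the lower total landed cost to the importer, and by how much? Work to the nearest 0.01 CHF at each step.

Supplier B is cheaper by CHF 30053.57

Supplier A (CFR):
CIF value = CFR price + insurance = 299611.98 + 643.76 = 300255.74
Import duty = 300255.74 × 11% = 33028.13
Buyer bears (A): 643.76 + 183.90 + 416.89 + 1202.57 = 2447.12
Landed cost (A) = invoice 299611.98 + 2447.12 + duty 33028.13 = 335087.23
Supplier B (CIF):
The CIF price already equals the CIF value: 273180.45
Import duty = 273180.45 × 11% = 30049.85
Buyer bears (B): 183.90 + 416.89 + 1202.57 = 1803.36
Landed cost (B) = invoice 273180.45 + 1803.36 + duty 30049.85 = 305033.66
Difference = |335087.23 − 305033.66| = 30053.57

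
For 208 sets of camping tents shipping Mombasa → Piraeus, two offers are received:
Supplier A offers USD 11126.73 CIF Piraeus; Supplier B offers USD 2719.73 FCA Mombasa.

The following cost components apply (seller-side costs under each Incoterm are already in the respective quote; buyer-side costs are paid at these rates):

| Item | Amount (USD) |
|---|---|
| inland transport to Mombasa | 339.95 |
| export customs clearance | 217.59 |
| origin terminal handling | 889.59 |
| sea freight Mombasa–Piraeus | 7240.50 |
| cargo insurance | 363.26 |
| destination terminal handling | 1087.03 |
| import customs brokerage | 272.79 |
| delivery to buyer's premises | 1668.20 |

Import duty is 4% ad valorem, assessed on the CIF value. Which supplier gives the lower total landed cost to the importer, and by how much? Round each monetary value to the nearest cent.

Supplier A is cheaper by USD 89.80

Supplier A (CIF):
The CIF price already equals the CIF value: 11126.73
Import duty = 11126.73 × 4% = 445.07
Buyer bears (A): 1087.03 + 272.79 + 1668.20 = 3028.02
Landed cost (A) = invoice 11126.73 + 3028.02 + duty 445.07 = 14599.82
Supplier B (FCA):
CIF value = FCA price + origin terminal + freight + insurance = 2719.73 + 889.59 + 7240.50 + 363.26 = 11213.08
Import duty = 11213.08 × 4% = 448.52
Buyer bears (B): 889.59 + 7240.50 + 363.26 + 1087.03 + 272.79 + 1668.20 = 11521.37
Landed cost (B) = invoice 2719.73 + 11521.37 + duty 448.52 = 14689.62
Difference = |14599.82 − 14689.62| = 89.80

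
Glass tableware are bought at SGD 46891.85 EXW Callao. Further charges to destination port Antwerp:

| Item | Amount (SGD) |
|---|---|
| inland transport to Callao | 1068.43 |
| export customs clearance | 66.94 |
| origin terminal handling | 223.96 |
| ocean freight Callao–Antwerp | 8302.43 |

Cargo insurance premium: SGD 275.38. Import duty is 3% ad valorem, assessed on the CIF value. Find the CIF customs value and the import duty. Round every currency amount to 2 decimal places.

CIF = EXW price + pre-shipment costs + freight + insurance
CIF = 46891.85 + 1068.43 + 66.94 + 223.96 + 8302.43 + 275.38 = 56828.99
Import duty = 56828.99 × 3% = 1704.87

CIF value: SGD 56828.99; import duty: SGD 1704.87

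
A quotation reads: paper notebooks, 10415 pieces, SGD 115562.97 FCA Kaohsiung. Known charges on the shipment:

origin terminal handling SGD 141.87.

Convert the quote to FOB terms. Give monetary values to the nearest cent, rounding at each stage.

From FCA to FOB, the seller additionally bears: origin terminal.
FOB price = 115562.97 + 141.87 = 115704.84

FOB price: SGD 115704.84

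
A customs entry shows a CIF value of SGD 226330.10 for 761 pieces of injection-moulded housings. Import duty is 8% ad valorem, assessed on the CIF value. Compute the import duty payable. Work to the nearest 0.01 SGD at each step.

Import duty = 226330.10 × 8% = 18106.41

Import duty: SGD 18106.41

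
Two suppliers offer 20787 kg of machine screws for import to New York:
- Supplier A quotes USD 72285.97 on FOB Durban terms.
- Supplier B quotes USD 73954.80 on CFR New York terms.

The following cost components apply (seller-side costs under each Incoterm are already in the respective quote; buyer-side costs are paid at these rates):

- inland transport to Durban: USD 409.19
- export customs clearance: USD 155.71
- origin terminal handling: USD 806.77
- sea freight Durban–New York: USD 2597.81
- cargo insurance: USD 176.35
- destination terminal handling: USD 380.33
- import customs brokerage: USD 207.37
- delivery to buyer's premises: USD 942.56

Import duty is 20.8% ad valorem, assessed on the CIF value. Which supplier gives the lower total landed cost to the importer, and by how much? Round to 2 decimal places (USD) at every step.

Supplier A (FOB):
CIF value = FOB price + freight + insurance = 72285.97 + 2597.81 + 176.35 = 75060.13
Import duty = 75060.13 × 20.8% = 15612.51
Buyer bears (A): 2597.81 + 176.35 + 380.33 + 207.37 + 942.56 = 4304.42
Landed cost (A) = invoice 72285.97 + 4304.42 + duty 15612.51 = 92202.90
Supplier B (CFR):
CIF value = CFR price + insurance = 73954.80 + 176.35 = 74131.15
Import duty = 74131.15 × 20.8% = 15419.28
Buyer bears (B): 176.35 + 380.33 + 207.37 + 942.56 = 1706.61
Landed cost (B) = invoice 73954.80 + 1706.61 + duty 15419.28 = 91080.69
Difference = |92202.90 − 91080.69| = 1122.21

Supplier B is cheaper by USD 1122.21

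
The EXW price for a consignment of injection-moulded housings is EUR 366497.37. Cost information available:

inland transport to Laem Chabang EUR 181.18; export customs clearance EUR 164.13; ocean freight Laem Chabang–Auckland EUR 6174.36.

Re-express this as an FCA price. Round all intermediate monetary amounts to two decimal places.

FCA price: EUR 366842.68

Not relevant to the conversion: freight — on the buyer under both terms; not part of either seller's price.
From EXW to FCA, the seller additionally bears: inland to port, export clearance.
FCA price = 366497.37 + 181.18 + 164.13 = 366842.68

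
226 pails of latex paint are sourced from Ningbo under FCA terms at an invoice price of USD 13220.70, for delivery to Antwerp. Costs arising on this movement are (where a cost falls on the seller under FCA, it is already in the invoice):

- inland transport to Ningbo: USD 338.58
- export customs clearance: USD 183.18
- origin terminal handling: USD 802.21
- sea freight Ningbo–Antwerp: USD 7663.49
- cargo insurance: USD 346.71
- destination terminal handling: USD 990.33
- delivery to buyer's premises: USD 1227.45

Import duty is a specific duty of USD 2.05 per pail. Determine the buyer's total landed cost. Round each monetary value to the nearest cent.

Total landed cost: USD 24714.19

FCA: the seller delivers export-cleared goods to the carrier; the buyer bears costs from that point.
Already in the invoice (seller's account under FCA): inland to port, export clearance — exclude.
CIF value = FCA price + origin terminal + freight + insurance = 13220.70 + 802.21 + 7663.49 + 346.71 = 22033.11
Import duty = 226 × 2.05 = 463.30
Buyer bears: origin terminal 802.21 + freight 7663.49 + insurance 346.71 + destination terminal 990.33 + delivery 1227.45 + duty 463.30 = 11493.49
Landed cost = invoice 13220.70 + 11493.49 = 24714.19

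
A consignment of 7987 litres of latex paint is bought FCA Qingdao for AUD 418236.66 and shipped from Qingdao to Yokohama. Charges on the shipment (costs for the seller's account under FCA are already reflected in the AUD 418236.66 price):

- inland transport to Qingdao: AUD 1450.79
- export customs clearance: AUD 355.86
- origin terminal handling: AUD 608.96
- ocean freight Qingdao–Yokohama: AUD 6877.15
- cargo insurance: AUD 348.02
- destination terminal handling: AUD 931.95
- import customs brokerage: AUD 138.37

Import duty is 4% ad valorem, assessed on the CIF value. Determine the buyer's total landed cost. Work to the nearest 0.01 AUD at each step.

FCA: the seller delivers export-cleared goods to the carrier; the buyer bears costs from that point.
Already in the invoice (seller's account under FCA): inland to port, export clearance — exclude.
CIF value = FCA price + origin terminal + freight + insurance = 418236.66 + 608.96 + 6877.15 + 348.02 = 426070.79
Import duty = 426070.79 × 4% = 17042.83
Buyer bears: origin terminal 608.96 + freight 6877.15 + insurance 348.02 + destination terminal 931.95 + brokerage 138.37 + duty 17042.83 = 25947.28
Landed cost = invoice 418236.66 + 25947.28 = 444183.94

Total landed cost: AUD 444183.94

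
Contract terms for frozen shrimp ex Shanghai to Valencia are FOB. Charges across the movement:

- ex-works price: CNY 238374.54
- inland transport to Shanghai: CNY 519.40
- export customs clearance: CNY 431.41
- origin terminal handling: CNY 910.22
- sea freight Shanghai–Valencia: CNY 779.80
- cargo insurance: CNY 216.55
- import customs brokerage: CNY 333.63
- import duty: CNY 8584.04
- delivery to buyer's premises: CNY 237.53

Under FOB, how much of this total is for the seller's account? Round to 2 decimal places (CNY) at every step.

FOB: the seller bears costs until goods are on board at the origin port; the buyer bears freight, insurance and all costs thereafter.
Seller's account: goods 238374.54 + inland to port 519.40 + export clearance 431.41 + origin terminal 910.22 = 240235.57
Buyer's account: freight 779.80 + insurance 216.55 + brokerage 333.63 + duty 8584.04 + delivery 237.53 = 10151.55

Seller's account: CNY 240235.57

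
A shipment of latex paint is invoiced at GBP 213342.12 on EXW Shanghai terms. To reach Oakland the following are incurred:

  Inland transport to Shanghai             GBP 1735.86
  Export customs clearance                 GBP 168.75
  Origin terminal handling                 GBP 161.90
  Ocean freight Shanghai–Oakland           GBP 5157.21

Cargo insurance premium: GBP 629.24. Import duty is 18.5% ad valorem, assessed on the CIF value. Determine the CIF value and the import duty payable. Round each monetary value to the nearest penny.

CIF = EXW price + pre-shipment costs + freight + insurance
CIF = 213342.12 + 1735.86 + 168.75 + 161.90 + 5157.21 + 629.24 = 221195.08
Import duty = 221195.08 × 18.5% = 40921.09

CIF value: GBP 221195.08; import duty: GBP 40921.09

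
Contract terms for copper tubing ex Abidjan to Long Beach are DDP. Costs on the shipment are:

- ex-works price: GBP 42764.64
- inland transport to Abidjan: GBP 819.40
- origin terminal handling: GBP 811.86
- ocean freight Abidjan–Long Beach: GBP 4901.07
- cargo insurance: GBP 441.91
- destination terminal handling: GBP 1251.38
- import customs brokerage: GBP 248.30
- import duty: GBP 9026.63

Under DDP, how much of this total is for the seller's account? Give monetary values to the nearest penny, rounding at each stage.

DDP: the seller bears all costs including import duty.
Seller's account: goods 42764.64 + inland to port 819.40 + origin terminal 811.86 + freight 4901.07 + insurance 441.91 + destination terminal 1251.38 + brokerage 248.30 + duty 9026.63 = 60265.19
Buyer's account: 0.00

Seller's account: GBP 60265.19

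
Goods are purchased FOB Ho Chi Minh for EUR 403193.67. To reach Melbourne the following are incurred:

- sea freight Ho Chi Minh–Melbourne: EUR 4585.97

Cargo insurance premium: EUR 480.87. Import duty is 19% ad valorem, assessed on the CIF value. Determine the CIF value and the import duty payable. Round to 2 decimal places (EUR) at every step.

CIF value: EUR 408260.51; import duty: EUR 77569.50

CIF = FOB price + freight + insurance
CIF = 403193.67 + 4585.97 + 480.87 = 408260.51
Import duty = 408260.51 × 19% = 77569.50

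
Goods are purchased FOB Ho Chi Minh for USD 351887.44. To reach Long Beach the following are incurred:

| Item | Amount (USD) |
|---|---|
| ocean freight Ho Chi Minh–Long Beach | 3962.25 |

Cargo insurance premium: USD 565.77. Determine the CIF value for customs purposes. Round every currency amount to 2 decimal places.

CIF = FOB price + freight + insurance
CIF = 351887.44 + 3962.25 + 565.77 = 356415.46

CIF value: USD 356415.46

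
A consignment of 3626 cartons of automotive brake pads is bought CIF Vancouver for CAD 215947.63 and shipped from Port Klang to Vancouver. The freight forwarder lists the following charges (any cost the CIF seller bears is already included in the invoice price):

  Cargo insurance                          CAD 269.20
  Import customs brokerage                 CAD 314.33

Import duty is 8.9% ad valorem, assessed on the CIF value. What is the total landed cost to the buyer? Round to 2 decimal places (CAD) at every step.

CIF: the seller pays costs through ocean freight and marine insurance to the destination port.
Already in the invoice (seller's account under CIF): insurance — exclude.
The CIF price already equals the CIF value: 215947.63
Import duty = 215947.63 × 8.9% = 19219.34
Buyer bears: brokerage 314.33 + duty 19219.34 = 19533.67
Landed cost = invoice 215947.63 + 19533.67 = 235481.30

Total landed cost: CAD 235481.30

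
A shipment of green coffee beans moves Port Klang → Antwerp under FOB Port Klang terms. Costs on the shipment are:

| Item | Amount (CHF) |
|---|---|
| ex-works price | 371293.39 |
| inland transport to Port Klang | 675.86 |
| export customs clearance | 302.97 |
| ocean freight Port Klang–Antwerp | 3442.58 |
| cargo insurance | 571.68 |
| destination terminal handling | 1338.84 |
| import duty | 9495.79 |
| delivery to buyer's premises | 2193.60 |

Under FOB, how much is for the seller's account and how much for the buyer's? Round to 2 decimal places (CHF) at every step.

FOB: the seller bears costs until goods are on board at the origin port; the buyer bears freight, insurance and all costs thereafter.
Seller's account: goods 371293.39 + inland to port 675.86 + export clearance 302.97 = 372272.22
Buyer's account: freight 3442.58 + insurance 571.68 + destination terminal 1338.84 + duty 9495.79 + delivery 2193.60 = 17042.49

Seller: CHF 372272.22; buyer: CHF 17042.49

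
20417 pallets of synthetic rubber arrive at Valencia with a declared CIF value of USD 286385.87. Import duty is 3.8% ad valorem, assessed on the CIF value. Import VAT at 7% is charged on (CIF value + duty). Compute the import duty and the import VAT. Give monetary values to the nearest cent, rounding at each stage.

Import duty = 286385.87 × 3.8% = 10882.66
VAT base = CIF + duty = 286385.87 + 10882.66 = 297268.53
Import VAT = 297268.53 × 7% = 20808.80

Import duty: USD 10882.66; import VAT: USD 20808.80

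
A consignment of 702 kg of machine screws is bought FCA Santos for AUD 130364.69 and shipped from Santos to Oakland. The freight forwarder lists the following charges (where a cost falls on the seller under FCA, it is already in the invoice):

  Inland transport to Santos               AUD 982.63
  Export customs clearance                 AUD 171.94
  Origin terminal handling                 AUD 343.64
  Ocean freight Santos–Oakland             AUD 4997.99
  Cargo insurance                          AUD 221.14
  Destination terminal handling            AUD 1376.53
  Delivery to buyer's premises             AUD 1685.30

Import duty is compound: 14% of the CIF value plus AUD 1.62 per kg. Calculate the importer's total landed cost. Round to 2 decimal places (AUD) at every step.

Total landed cost: AUD 159156.37

FCA: the seller delivers export-cleared goods to the carrier; the buyer bears costs from that point.
Already in the invoice (seller's account under FCA): inland to port, export clearance — exclude.
CIF value = FCA price + origin terminal + freight + insurance = 130364.69 + 343.64 + 4997.99 + 221.14 = 135927.46
Ad valorem component: 135927.46 × 14% = 19029.84
Specific component: 702 × 1.62 = 1137.24
Import duty = 19029.84 + 1137.24 = 20167.08
Buyer bears: origin terminal 343.64 + freight 4997.99 + insurance 221.14 + destination terminal 1376.53 + delivery 1685.30 + duty 20167.08 = 28791.68
Landed cost = invoice 130364.69 + 28791.68 = 159156.37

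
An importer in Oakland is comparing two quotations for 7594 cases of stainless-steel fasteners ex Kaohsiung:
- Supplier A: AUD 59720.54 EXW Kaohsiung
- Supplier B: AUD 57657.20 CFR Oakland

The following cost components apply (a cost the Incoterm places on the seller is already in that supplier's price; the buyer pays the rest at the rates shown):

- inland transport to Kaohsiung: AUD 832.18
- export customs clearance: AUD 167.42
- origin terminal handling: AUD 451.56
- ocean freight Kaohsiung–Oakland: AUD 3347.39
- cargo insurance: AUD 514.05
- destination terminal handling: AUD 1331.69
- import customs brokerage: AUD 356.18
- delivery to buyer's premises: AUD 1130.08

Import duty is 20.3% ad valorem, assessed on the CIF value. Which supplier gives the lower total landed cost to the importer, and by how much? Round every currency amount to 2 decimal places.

Supplier A (EXW):
CIF value = EXW price + inland to port + export clearance + origin terminal + freight + insurance = 59720.54 + 832.18 + 167.42 + 451.56 + 3347.39 + 514.05 = 65033.14
Import duty = 65033.14 × 20.3% = 13201.73
Buyer bears (A): 832.18 + 167.42 + 451.56 + 3347.39 + 514.05 + 1331.69 + 356.18 + 1130.08 = 8130.55
Landed cost (A) = invoice 59720.54 + 8130.55 + duty 13201.73 = 81052.82
Supplier B (CFR):
CIF value = CFR price + insurance = 57657.20 + 514.05 = 58171.25
Import duty = 58171.25 × 20.3% = 11808.76
Buyer bears (B): 514.05 + 1331.69 + 356.18 + 1130.08 = 3332.00
Landed cost (B) = invoice 57657.20 + 3332.00 + duty 11808.76 = 72797.96
Difference = |81052.82 − 72797.96| = 8254.86

Supplier B is cheaper by AUD 8254.86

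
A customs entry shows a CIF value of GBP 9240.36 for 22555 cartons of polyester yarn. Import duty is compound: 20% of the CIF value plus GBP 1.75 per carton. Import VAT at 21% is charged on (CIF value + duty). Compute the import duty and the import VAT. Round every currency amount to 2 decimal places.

Import duty: GBP 41319.32; import VAT: GBP 10617.53

Ad valorem component: 9240.36 × 20% = 1848.07
Specific component: 22555 × 1.75 = 39471.25
Import duty = 1848.07 + 39471.25 = 41319.32
VAT base = CIF + duty = 9240.36 + 41319.32 = 50559.68
Import VAT = 50559.68 × 21% = 10617.53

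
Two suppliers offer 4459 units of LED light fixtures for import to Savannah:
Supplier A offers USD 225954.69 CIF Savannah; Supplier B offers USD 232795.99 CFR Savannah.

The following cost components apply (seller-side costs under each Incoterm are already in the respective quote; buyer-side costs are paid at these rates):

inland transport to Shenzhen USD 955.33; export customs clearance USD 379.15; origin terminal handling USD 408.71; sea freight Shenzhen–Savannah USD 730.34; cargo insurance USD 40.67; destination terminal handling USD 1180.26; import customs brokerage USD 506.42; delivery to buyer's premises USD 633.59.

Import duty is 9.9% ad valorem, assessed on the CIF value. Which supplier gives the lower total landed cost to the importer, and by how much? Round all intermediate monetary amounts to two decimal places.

Supplier A (CIF):
The CIF price already equals the CIF value: 225954.69
Import duty = 225954.69 × 9.9% = 22369.51
Buyer bears (A): 1180.26 + 506.42 + 633.59 = 2320.27
Landed cost (A) = invoice 225954.69 + 2320.27 + duty 22369.51 = 250644.47
Supplier B (CFR):
CIF value = CFR price + insurance = 232795.99 + 40.67 = 232836.66
Import duty = 232836.66 × 9.9% = 23050.83
Buyer bears (B): 40.67 + 1180.26 + 506.42 + 633.59 = 2360.94
Landed cost (B) = invoice 232795.99 + 2360.94 + duty 23050.83 = 258207.76
Difference = |250644.47 − 258207.76| = 7563.29

Supplier A is cheaper by USD 7563.29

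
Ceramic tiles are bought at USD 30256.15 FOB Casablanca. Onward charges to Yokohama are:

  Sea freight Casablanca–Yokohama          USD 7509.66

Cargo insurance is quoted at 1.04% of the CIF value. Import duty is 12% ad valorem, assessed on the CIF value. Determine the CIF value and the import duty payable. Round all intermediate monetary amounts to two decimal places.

Let C be the CIF value. C = FOB price + freight + 1.04% × C
C − 1.04% × C = 30256.15 + 7509.66
0.9896 × C = 37765.81
C = 37765.81 / 0.9896 = 38162.70
Insurance premium = 1.04% × 38162.70 = 396.89
Import duty = 38162.70 × 12% = 4579.52

CIF value: USD 38162.70; import duty: USD 4579.52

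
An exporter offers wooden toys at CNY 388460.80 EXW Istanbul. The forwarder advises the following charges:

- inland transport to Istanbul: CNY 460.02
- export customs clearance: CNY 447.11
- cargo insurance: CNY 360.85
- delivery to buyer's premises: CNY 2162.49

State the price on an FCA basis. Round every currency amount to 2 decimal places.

FCA price: CNY 389367.93

Not relevant to the conversion: delivery, insurance — on the buyer under both terms; not part of either seller's price.
From EXW to FCA, the seller additionally bears: inland to port, export clearance.
FCA price = 388460.80 + 460.02 + 447.11 = 389367.93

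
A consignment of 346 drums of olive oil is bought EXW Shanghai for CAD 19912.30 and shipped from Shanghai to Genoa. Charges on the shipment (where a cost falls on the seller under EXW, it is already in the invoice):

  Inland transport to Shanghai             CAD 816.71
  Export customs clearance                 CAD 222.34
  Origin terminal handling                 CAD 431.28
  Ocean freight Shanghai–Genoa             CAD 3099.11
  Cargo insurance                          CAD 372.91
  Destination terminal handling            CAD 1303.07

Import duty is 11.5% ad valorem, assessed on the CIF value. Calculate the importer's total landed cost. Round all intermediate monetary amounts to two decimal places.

Total landed cost: CAD 29016.00

EXW: the seller makes goods available at their premises; the buyer bears all onward costs.
CIF value = EXW price + inland to port + export clearance + origin terminal + freight + insurance = 19912.30 + 816.71 + 222.34 + 431.28 + 3099.11 + 372.91 = 24854.65
Import duty = 24854.65 × 11.5% = 2858.28
Buyer bears: inland to port 816.71 + export clearance 222.34 + origin terminal 431.28 + freight 3099.11 + insurance 372.91 + destination terminal 1303.07 + duty 2858.28 = 9103.70
Landed cost = invoice 19912.30 + 9103.70 = 29016.00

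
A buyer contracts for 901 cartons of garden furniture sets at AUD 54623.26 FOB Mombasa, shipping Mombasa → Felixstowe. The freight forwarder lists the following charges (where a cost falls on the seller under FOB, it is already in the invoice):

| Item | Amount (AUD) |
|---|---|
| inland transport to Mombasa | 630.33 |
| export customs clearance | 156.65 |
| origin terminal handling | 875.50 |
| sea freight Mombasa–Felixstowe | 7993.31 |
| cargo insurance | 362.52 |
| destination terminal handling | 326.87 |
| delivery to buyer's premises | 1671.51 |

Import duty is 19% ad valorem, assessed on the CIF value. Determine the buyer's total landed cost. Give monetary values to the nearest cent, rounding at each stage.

FOB: the seller bears costs until goods are on board at the origin port; the buyer bears freight, insurance and all costs thereafter.
Already in the invoice (seller's account under FOB): inland to port, export clearance, origin terminal — exclude.
CIF value = FOB price + freight + insurance = 54623.26 + 7993.31 + 362.52 = 62979.09
Import duty = 62979.09 × 19% = 11966.03
Buyer bears: freight 7993.31 + insurance 362.52 + destination terminal 326.87 + delivery 1671.51 + duty 11966.03 = 22320.24
Landed cost = invoice 54623.26 + 22320.24 = 76943.50

Total landed cost: AUD 76943.50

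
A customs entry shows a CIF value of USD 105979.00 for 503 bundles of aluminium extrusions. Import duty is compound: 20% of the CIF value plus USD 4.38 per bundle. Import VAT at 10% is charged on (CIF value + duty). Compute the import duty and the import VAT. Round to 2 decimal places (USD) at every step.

Import duty: USD 23398.94; import VAT: USD 12937.79

Ad valorem component: 105979.00 × 20% = 21195.80
Specific component: 503 × 4.38 = 2203.14
Import duty = 21195.80 + 2203.14 = 23398.94
VAT base = CIF + duty = 105979.00 + 23398.94 = 129377.94
Import VAT = 129377.94 × 10% = 12937.79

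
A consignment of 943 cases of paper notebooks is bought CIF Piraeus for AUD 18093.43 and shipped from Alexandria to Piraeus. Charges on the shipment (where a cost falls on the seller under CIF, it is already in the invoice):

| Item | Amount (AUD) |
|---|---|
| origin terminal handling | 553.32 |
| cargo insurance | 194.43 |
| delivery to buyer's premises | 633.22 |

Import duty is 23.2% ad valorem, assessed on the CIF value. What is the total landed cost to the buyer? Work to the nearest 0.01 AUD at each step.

Total landed cost: AUD 22924.33

CIF: the seller pays costs through ocean freight and marine insurance to the destination port.
Already in the invoice (seller's account under CIF): origin terminal, insurance — exclude.
The CIF price already equals the CIF value: 18093.43
Import duty = 18093.43 × 23.2% = 4197.68
Buyer bears: delivery 633.22 + duty 4197.68 = 4830.90
Landed cost = invoice 18093.43 + 4830.90 = 22924.33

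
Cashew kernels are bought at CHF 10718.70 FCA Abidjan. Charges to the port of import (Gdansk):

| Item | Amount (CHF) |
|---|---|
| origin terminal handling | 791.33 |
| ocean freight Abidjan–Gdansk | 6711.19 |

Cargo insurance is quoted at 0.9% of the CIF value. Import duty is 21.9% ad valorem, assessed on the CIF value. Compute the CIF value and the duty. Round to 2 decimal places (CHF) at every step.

CIF value: CHF 18386.70; import duty: CHF 4026.69

Let C be the CIF value. C = FCA price + pre-shipment costs + freight + 0.9% × C
C − 0.9% × C = 10718.70 + 791.33 + 6711.19
0.991 × C = 18221.22
C = 18221.22 / 0.991 = 18386.70
Insurance premium = 0.9% × 18386.70 = 165.48
Import duty = 18386.70 × 21.9% = 4026.69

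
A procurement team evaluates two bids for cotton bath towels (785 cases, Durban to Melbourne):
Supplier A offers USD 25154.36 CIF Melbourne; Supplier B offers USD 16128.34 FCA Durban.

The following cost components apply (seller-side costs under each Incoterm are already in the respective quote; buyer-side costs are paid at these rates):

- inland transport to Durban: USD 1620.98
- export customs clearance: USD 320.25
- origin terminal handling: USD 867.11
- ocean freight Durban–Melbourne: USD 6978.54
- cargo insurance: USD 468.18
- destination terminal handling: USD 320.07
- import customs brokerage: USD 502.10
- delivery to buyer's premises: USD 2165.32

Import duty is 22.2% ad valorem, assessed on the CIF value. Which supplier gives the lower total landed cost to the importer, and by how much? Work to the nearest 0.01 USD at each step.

Supplier B is cheaper by USD 870.30

Supplier A (CIF):
The CIF price already equals the CIF value: 25154.36
Import duty = 25154.36 × 22.2% = 5584.27
Buyer bears (A): 320.07 + 502.10 + 2165.32 = 2987.49
Landed cost (A) = invoice 25154.36 + 2987.49 + duty 5584.27 = 33726.12
Supplier B (FCA):
CIF value = FCA price + origin terminal + freight + insurance = 16128.34 + 867.11 + 6978.54 + 468.18 = 24442.17
Import duty = 24442.17 × 22.2% = 5426.16
Buyer bears (B): 867.11 + 6978.54 + 468.18 + 320.07 + 502.10 + 2165.32 = 11301.32
Landed cost (B) = invoice 16128.34 + 11301.32 + duty 5426.16 = 32855.82
Difference = |33726.12 − 32855.82| = 870.30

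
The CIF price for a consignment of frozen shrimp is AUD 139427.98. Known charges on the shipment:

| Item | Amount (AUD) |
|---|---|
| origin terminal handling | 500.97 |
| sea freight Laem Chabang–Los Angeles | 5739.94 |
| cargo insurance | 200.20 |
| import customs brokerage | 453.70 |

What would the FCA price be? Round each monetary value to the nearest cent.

FCA price: AUD 132986.87

Not relevant to the conversion: brokerage — on the buyer under both terms; not part of either seller's price.
From CIF to FCA, the seller no longer bears: origin terminal, freight, insurance.
FCA price = 139427.98 − 500.97 − 5739.94 − 200.20 = 132986.87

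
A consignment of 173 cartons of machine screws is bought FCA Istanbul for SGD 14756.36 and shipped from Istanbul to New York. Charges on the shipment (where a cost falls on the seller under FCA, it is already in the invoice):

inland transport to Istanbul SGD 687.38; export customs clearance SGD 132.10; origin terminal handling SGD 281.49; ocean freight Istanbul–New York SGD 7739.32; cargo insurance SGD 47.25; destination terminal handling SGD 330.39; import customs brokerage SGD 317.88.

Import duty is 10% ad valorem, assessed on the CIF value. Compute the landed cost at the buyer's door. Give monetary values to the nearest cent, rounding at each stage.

Total landed cost: SGD 25755.13

FCA: the seller delivers export-cleared goods to the carrier; the buyer bears costs from that point.
Already in the invoice (seller's account under FCA): inland to port, export clearance — exclude.
CIF value = FCA price + origin terminal + freight + insurance = 14756.36 + 281.49 + 7739.32 + 47.25 = 22824.42
Import duty = 22824.42 × 10% = 2282.44
Buyer bears: origin terminal 281.49 + freight 7739.32 + insurance 47.25 + destination terminal 330.39 + brokerage 317.88 + duty 2282.44 = 10998.77
Landed cost = invoice 14756.36 + 10998.77 = 25755.13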